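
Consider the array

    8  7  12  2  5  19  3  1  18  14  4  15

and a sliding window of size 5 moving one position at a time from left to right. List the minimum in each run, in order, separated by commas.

2, 2, 2, 1, 1, 1, 1, 1

Sliding a size-5 window across the 12 values:
[8, 7, 12, 2, 5] → min 2
[7, 12, 2, 5, 19] → min 2
[12, 2, 5, 19, 3] → min 2
[2, 5, 19, 3, 1] → min 1
[5, 19, 3, 1, 18] → min 1
[19, 3, 1, 18, 14] → min 1
[3, 1, 18, 14, 4] → min 1
[1, 18, 14, 4, 15] → min 1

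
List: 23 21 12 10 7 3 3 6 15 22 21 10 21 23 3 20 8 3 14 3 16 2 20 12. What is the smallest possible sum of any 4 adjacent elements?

19

(23, 21, 12, 10) → sum 66
(21, 12, 10, 7) → sum 50
(12, 10, 7, 3) → sum 32
(10, 7, 3, 3) → sum 23
(7, 3, 3, 6) → sum 19
(3, 3, 6, 15) → sum 27
(3, 6, 15, 22) → sum 46
(6, 15, 22, 21) → sum 64
(15, 22, 21, 10) → sum 68
(22, 21, 10, 21) → sum 74
(21, 10, 21, 23) → sum 75
(10, 21, 23, 3) → sum 57
(21, 23, 3, 20) → sum 67
(23, 3, 20, 8) → sum 54
(3, 20, 8, 3) → sum 34
(20, 8, 3, 14) → sum 45
(8, 3, 14, 3) → sum 28
(3, 14, 3, 16) → sum 36
(14, 3, 16, 2) → sum 35
(3, 16, 2, 20) → sum 41
(16, 2, 20, 12) → sum 50
Smallest of these is 19.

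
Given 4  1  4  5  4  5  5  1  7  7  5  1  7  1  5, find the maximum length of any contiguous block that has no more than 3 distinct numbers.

add 4: window [4] (1 distinct), len 1
add 1: window [4, 1] (2 distinct), len 2
add 4: window [4, 1, 4] (2 distinct), len 3
add 5: window [4, 1, 4, 5] (3 distinct), len 4
add 4: window [4, 1, 4, 5, 4] (3 distinct), len 5
add 5: window [4, 1, 4, 5, 4, 5] (3 distinct), len 6
add 5: window [4, 1, 4, 5, 4, 5, 5] (3 distinct), len 7
add 1: window [4, 1, 4, 5, 4, 5, 5, 1] (3 distinct), len 8
add 7: window [5, 5, 1, 7] (3 distinct), len 4
add 7: window [5, 5, 1, 7, 7] (3 distinct), len 5
add 5: window [5, 5, 1, 7, 7, 5] (3 distinct), len 6
add 1: window [5, 5, 1, 7, 7, 5, 1] (3 distinct), len 7
add 7: window [5, 5, 1, 7, 7, 5, 1, 7] (3 distinct), len 8
add 1: window [5, 5, 1, 7, 7, 5, 1, 7, 1] (3 distinct), len 9
add 5: window [5, 5, 1, 7, 7, 5, 1, 7, 1, 5] (3 distinct), len 10
Longest length with ≤3 distinct: 10.

10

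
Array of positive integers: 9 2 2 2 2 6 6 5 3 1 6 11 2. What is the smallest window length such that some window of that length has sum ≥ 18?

3

add 9: running sum 9 < 18
add 2: running sum 11 < 18
add 2: running sum 13 < 18
add 2: running sum 15 < 18
add 2: running sum 17 < 18
end 5: [9, 2, 2, 2, 2, 6] sum 23, len 6
end 6: [2, 2, 2, 6, 6] sum 18, len 5
end 7: [2, 6, 6, 5] sum 19, len 4
end 8: [6, 6, 5, 3] sum 20, len 4
end 9: [6, 6, 5, 3, 1] sum 21, len 5
end 10: [6, 5, 3, 1, 6] sum 21, len 5
end 11: [1, 6, 11] sum 18, len 3
end 12: [6, 11, 2] sum 19, len 3
Shortest qualifying length: 3.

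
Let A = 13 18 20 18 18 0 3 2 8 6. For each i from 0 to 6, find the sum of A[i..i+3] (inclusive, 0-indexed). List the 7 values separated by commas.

[13, 18, 20, 18] → sum 69
[18, 20, 18, 18] → sum 74
[20, 18, 18, 0] → sum 56
[18, 18, 0, 3] → sum 39
[18, 0, 3, 2] → sum 23
[0, 3, 2, 8] → sum 13
[3, 2, 8, 6] → sum 19

69, 74, 56, 39, 23, 13, 19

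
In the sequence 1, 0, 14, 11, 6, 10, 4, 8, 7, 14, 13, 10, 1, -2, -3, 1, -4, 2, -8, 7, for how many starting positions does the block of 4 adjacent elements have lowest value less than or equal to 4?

1 0 14 11 → min 0  ≤ 4 ✓
0 14 11 6 → min 0  ≤ 4 ✓
14 11 6 10 → min 6
11 6 10 4 → min 4  ≤ 4 ✓
6 10 4 8 → min 4  ≤ 4 ✓
10 4 8 7 → min 4  ≤ 4 ✓
4 8 7 14 → min 4  ≤ 4 ✓
8 7 14 13 → min 7
7 14 13 10 → min 7
14 13 10 1 → min 1  ≤ 4 ✓
13 10 1 -2 → min -2  ≤ 4 ✓
10 1 -2 -3 → min -3  ≤ 4 ✓
1 -2 -3 1 → min -3  ≤ 4 ✓
-2 -3 1 -4 → min -4  ≤ 4 ✓
-3 1 -4 2 → min -4  ≤ 4 ✓
1 -4 2 -8 → min -8  ≤ 4 ✓
-4 2 -8 7 → min -8  ≤ 4 ✓
14 windows satisfy the condition.

14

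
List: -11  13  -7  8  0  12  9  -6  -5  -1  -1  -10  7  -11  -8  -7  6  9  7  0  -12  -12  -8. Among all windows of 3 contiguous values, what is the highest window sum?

22

(-11, 13, -7) → sum -5
(13, -7, 8) → sum 14
(-7, 8, 0) → sum 1
(8, 0, 12) → sum 20
(0, 12, 9) → sum 21
(12, 9, -6) → sum 15
(9, -6, -5) → sum -2
(-6, -5, -1) → sum -12
(-5, -1, -1) → sum -7
(-1, -1, -10) → sum -12
(-1, -10, 7) → sum -4
(-10, 7, -11) → sum -14
(7, -11, -8) → sum -12
(-11, -8, -7) → sum -26
(-8, -7, 6) → sum -9
(-7, 6, 9) → sum 8
(6, 9, 7) → sum 22
(9, 7, 0) → sum 16
(7, 0, -12) → sum -5
(0, -12, -12) → sum -24
(-12, -12, -8) → sum -32
Highest of these is 22.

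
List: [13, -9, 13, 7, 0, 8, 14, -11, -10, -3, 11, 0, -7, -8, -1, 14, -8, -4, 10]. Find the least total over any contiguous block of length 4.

-16

13 -9 13 7 → sum 24
-9 13 7 0 → sum 11
13 7 0 8 → sum 28
7 0 8 14 → sum 29
0 8 14 -11 → sum 11
8 14 -11 -10 → sum 1
14 -11 -10 -3 → sum -10
-11 -10 -3 11 → sum -13
-10 -3 11 0 → sum -2
-3 11 0 -7 → sum 1
11 0 -7 -8 → sum -4
0 -7 -8 -1 → sum -16
-7 -8 -1 14 → sum -2
-8 -1 14 -8 → sum -3
-1 14 -8 -4 → sum 1
14 -8 -4 10 → sum 12
Least of these is -16.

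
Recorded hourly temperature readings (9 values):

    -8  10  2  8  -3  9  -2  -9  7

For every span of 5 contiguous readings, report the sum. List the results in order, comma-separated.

9, 26, 14, 3, 2

Sliding a size-5 window across the 9 values:
[-8, 10, 2, 8, -3] → sum 9
[10, 2, 8, -3, 9] → sum 26
[2, 8, -3, 9, -2] → sum 14
[8, -3, 9, -2, -9] → sum 3
[-3, 9, -2, -9, 7] → sum 2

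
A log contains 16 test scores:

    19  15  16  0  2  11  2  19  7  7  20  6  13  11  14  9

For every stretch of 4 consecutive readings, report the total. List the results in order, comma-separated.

19 15 16 0 → sum 50
15 16 0 2 → sum 33
16 0 2 11 → sum 29
0 2 11 2 → sum 15
2 11 2 19 → sum 34
11 2 19 7 → sum 39
2 19 7 7 → sum 35
19 7 7 20 → sum 53
7 7 20 6 → sum 40
7 20 6 13 → sum 46
20 6 13 11 → sum 50
6 13 11 14 → sum 44
13 11 14 9 → sum 47

50, 33, 29, 15, 34, 39, 35, 53, 40, 46, 50, 44, 47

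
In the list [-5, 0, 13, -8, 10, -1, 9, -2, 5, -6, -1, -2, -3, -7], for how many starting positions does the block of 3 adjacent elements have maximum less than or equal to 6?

(-5, 0, 13) → max 13
(0, 13, -8) → max 13
(13, -8, 10) → max 13
(-8, 10, -1) → max 10
(10, -1, 9) → max 10
(-1, 9, -2) → max 9
(9, -2, 5) → max 9
(-2, 5, -6) → max 5  ≤ 6 ✓
(5, -6, -1) → max 5  ≤ 6 ✓
(-6, -1, -2) → max -1  ≤ 6 ✓
(-1, -2, -3) → max -1  ≤ 6 ✓
(-2, -3, -7) → max -2  ≤ 6 ✓
5 windows satisfy the condition.

5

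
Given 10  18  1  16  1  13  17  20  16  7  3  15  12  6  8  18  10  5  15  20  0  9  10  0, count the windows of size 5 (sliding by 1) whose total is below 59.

(10, 18, 1, 16, 1) → sum 46  < 59 ✓
(18, 1, 16, 1, 13) → sum 49  < 59 ✓
(1, 16, 1, 13, 17) → sum 48  < 59 ✓
(16, 1, 13, 17, 20) → sum 67
(1, 13, 17, 20, 16) → sum 67
(13, 17, 20, 16, 7) → sum 73
(17, 20, 16, 7, 3) → sum 63
(20, 16, 7, 3, 15) → sum 61
(16, 7, 3, 15, 12) → sum 53  < 59 ✓
(7, 3, 15, 12, 6) → sum 43  < 59 ✓
(3, 15, 12, 6, 8) → sum 44  < 59 ✓
(15, 12, 6, 8, 18) → sum 59
(12, 6, 8, 18, 10) → sum 54  < 59 ✓
(6, 8, 18, 10, 5) → sum 47  < 59 ✓
(8, 18, 10, 5, 15) → sum 56  < 59 ✓
(18, 10, 5, 15, 20) → sum 68
(10, 5, 15, 20, 0) → sum 50  < 59 ✓
(5, 15, 20, 0, 9) → sum 49  < 59 ✓
(15, 20, 0, 9, 10) → sum 54  < 59 ✓
(20, 0, 9, 10, 0) → sum 39  < 59 ✓
13 windows satisfy the condition.

13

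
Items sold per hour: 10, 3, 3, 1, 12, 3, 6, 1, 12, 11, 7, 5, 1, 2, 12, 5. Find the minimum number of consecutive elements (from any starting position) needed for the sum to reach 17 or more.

2

add 10: running sum 10 < 17
add 3: running sum 13 < 17
add 3: running sum 16 < 17
end 3: [10, 3, 3, 1] sum 17, len 4
end 4: [3, 3, 1, 12] sum 19, len 4
end 5: [3, 1, 12, 3] sum 19, len 4
end 6: [12, 3, 6] sum 21, len 3
end 7: [12, 3, 6, 1] sum 22, len 4
end 8: [6, 1, 12] sum 19, len 3
end 9: [12, 11] sum 23, len 2
end 10: [11, 7] sum 18, len 2
end 11: [11, 7, 5] sum 23, len 3
end 12: [11, 7, 5, 1] sum 24, len 4
end 13: [11, 7, 5, 1, 2] sum 26, len 5
end 14: [5, 1, 2, 12] sum 20, len 4
end 15: [12, 5] sum 17, len 2
Shortest qualifying length: 2.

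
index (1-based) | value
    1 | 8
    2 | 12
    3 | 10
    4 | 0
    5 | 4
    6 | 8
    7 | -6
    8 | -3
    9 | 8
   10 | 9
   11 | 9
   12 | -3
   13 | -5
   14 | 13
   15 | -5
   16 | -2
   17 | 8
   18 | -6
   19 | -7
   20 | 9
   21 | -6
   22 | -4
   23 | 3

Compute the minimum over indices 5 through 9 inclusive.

-6

Elements at indices 5..9: 4, 8, -6, -3, 8
min(4, 8, -6, -3, 8) = -6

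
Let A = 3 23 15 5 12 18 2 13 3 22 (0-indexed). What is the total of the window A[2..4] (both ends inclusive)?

32

Elements at indices 2..4: 15, 5, 12
sum(15, 5, 12) = 32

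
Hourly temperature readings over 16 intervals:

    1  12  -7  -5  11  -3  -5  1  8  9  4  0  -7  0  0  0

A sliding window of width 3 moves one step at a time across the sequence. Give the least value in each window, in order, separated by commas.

(1, 12, -7) → min -7
(12, -7, -5) → min -7
(-7, -5, 11) → min -7
(-5, 11, -3) → min -5
(11, -3, -5) → min -5
(-3, -5, 1) → min -5
(-5, 1, 8) → min -5
(1, 8, 9) → min 1
(8, 9, 4) → min 4
(9, 4, 0) → min 0
(4, 0, -7) → min -7
(0, -7, 0) → min -7
(-7, 0, 0) → min -7
(0, 0, 0) → min 0

-7, -7, -7, -5, -5, -5, -5, 1, 4, 0, -7, -7, -7, 0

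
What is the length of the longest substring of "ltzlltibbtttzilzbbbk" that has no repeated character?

[l] len 1
[l, t] len 2
[l, t, z] len 3
[t, z, l] len 3
[l] len 1
[l, t] len 2
[l, t, i] len 3
[l, t, i, b] len 4
[b] len 1
[b, t] len 2
[t] len 1
[t] len 1
[t, z] len 2
[t, z, i] len 3
[t, z, i, l] len 4
[i, l, z] len 3
[i, l, z, b] len 4
[b] len 1
[b] len 1
[b, k] len 2
Longest all-distinct length: 4.

4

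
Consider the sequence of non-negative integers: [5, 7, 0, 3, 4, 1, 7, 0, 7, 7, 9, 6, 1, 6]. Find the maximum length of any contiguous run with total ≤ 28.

Extend to the right; shrink from the left whenever the sum exceeds 28:
[5] sum 5 len 1
[5, 7] sum 12 len 2
[5, 7, 0] sum 12 len 3
[5, 7, 0, 3] sum 15 len 4
[5, 7, 0, 3, 4] sum 19 len 5
[5, 7, 0, 3, 4, 1] sum 20 len 6
[5, 7, 0, 3, 4, 1, 7] sum 27 len 7
[5, 7, 0, 3, 4, 1, 7, 0] sum 27 len 8
[0, 3, 4, 1, 7, 0, 7] sum 22 len 7
[4, 1, 7, 0, 7, 7] sum 26 len 6
[0, 7, 7, 9] sum 23 len 4
[7, 9, 6] sum 22 len 3
[7, 9, 6, 1] sum 23 len 4
[9, 6, 1, 6] sum 22 len 4
Longest length seen: 8.

8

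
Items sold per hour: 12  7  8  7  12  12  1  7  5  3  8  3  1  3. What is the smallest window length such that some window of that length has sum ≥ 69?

Extend right; whenever the sum reaches 69, record the length and shrink from the left:
add 12: running sum 12 < 69
add 7: running sum 19 < 69
add 8: running sum 27 < 69
add 7: running sum 34 < 69
add 12: running sum 46 < 69
add 12: running sum 58 < 69
add 1: running sum 59 < 69
add 7: running sum 66 < 69
add 5: shortest ending here [12, 7, 8, 7, 12, 12, 1, 7, 5] sum 71, len 9
add 3: shortest ending here [12, 7, 8, 7, 12, 12, 1, 7, 5, 3] sum 74, len 10
add 8: shortest ending here [7, 8, 7, 12, 12, 1, 7, 5, 3, 8] sum 70, len 10
add 3: shortest ending here [7, 8, 7, 12, 12, 1, 7, 5, 3, 8, 3] sum 73, len 11
add 1: shortest ending here [7, 8, 7, 12, 12, 1, 7, 5, 3, 8, 3, 1] sum 74, len 12
add 3: shortest ending here [8, 7, 12, 12, 1, 7, 5, 3, 8, 3, 1, 3] sum 70, len 12
Shortest qualifying length: 9.

9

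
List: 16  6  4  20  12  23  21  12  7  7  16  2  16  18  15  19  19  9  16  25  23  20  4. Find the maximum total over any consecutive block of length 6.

112

Each size-6 window and its sum:
[16, 6, 4, 20, 12, 23] → sum 81
[6, 4, 20, 12, 23, 21] → sum 86
[4, 20, 12, 23, 21, 12] → sum 92
[20, 12, 23, 21, 12, 7] → sum 95
[12, 23, 21, 12, 7, 7] → sum 82
[23, 21, 12, 7, 7, 16] → sum 86
[21, 12, 7, 7, 16, 2] → sum 65
[12, 7, 7, 16, 2, 16] → sum 60
[7, 7, 16, 2, 16, 18] → sum 66
[7, 16, 2, 16, 18, 15] → sum 74
[16, 2, 16, 18, 15, 19] → sum 86
[2, 16, 18, 15, 19, 19] → sum 89
[16, 18, 15, 19, 19, 9] → sum 96
[18, 15, 19, 19, 9, 16] → sum 96
[15, 19, 19, 9, 16, 25] → sum 103
[19, 19, 9, 16, 25, 23] → sum 111
[19, 9, 16, 25, 23, 20] → sum 112
[9, 16, 25, 23, 20, 4] → sum 97
Maximum of these is 112.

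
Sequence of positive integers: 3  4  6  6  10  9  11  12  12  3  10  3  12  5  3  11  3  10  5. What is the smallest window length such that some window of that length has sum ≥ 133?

add 3: running sum 3 < 133
add 4: running sum 7 < 133
add 6: running sum 13 < 133
add 6: running sum 19 < 133
add 10: running sum 29 < 133
add 9: running sum 38 < 133
add 11: running sum 49 < 133
add 12: running sum 61 < 133
add 12: running sum 73 < 133
add 3: running sum 76 < 133
add 10: running sum 86 < 133
add 3: running sum 89 < 133
add 12: running sum 101 < 133
add 5: running sum 106 < 133
add 3: running sum 109 < 133
add 11: running sum 120 < 133
add 3: running sum 123 < 133
add 10: shortest ending here [3, 4, 6, 6, 10, 9, 11, 12, 12, 3, 10, 3, 12, 5, 3, 11, 3, 10] sum 133, len 18
add 5: shortest ending here [4, 6, 6, 10, 9, 11, 12, 12, 3, 10, 3, 12, 5, 3, 11, 3, 10, 5] sum 135, len 18
Shortest qualifying length: 18.

18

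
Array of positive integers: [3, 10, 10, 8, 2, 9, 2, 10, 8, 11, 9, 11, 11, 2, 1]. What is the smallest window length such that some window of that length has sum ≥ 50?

5

Extend right; whenever the sum reaches 50, record the length and shrink from the left:
add 3: running sum 3 < 50
add 10: running sum 13 < 50
add 10: running sum 23 < 50
add 8: running sum 31 < 50
add 2: running sum 33 < 50
add 9: running sum 42 < 50
add 2: running sum 44 < 50
end 7: [10, 10, 8, 2, 9, 2, 10] sum 51, len 7
end 8: [10, 10, 8, 2, 9, 2, 10, 8] sum 59, len 8
end 9: [8, 2, 9, 2, 10, 8, 11] sum 50, len 7
end 10: [2, 9, 2, 10, 8, 11, 9] sum 51, len 7
end 11: [2, 10, 8, 11, 9, 11] sum 51, len 6
end 12: [8, 11, 9, 11, 11] sum 50, len 5
end 13: [8, 11, 9, 11, 11, 2] sum 52, len 6
end 14: [8, 11, 9, 11, 11, 2, 1] sum 53, len 7
Shortest qualifying length: 5.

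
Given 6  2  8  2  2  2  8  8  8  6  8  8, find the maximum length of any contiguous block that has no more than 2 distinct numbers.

8

add 6: window [6] (1 distinct), len 1
add 2: window [6, 2] (2 distinct), len 2
add 8: window [2, 8] (2 distinct), len 2
add 2: window [2, 8, 2] (2 distinct), len 3
add 2: window [2, 8, 2, 2] (2 distinct), len 4
add 2: window [2, 8, 2, 2, 2] (2 distinct), len 5
add 8: window [2, 8, 2, 2, 2, 8] (2 distinct), len 6
add 8: window [2, 8, 2, 2, 2, 8, 8] (2 distinct), len 7
add 8: window [2, 8, 2, 2, 2, 8, 8, 8] (2 distinct), len 8
add 6: window [8, 8, 8, 6] (2 distinct), len 4
add 8: window [8, 8, 8, 6, 8] (2 distinct), len 5
add 8: window [8, 8, 8, 6, 8, 8] (2 distinct), len 6
Longest length with ≤2 distinct: 8.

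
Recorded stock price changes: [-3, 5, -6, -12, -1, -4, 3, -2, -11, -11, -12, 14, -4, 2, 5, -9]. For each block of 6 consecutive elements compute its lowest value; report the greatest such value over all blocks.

-3 5 -6 -12 -1 -4 → min -12
5 -6 -12 -1 -4 3 → min -12
-6 -12 -1 -4 3 -2 → min -12
-12 -1 -4 3 -2 -11 → min -12
-1 -4 3 -2 -11 -11 → min -11
-4 3 -2 -11 -11 -12 → min -12
3 -2 -11 -11 -12 14 → min -12
-2 -11 -11 -12 14 -4 → min -12
-11 -11 -12 14 -4 2 → min -12
-11 -12 14 -4 2 5 → min -12
-12 14 -4 2 5 -9 → min -12
Greatest of these is -11.

-11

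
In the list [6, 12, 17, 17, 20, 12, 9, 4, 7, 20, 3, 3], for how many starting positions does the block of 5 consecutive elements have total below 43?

[6, 12, 17, 17, 20] → sum 72
[12, 17, 17, 20, 12] → sum 78
[17, 17, 20, 12, 9] → sum 75
[17, 20, 12, 9, 4] → sum 62
[20, 12, 9, 4, 7] → sum 52
[12, 9, 4, 7, 20] → sum 52
[9, 4, 7, 20, 3] → sum 43
[4, 7, 20, 3, 3] → sum 37  < 43 ✓
1 window satisfy the condition.

1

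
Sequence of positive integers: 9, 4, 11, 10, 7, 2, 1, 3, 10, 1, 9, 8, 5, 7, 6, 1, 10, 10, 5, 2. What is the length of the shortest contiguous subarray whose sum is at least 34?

4

Extend right; whenever the sum reaches 34, record the length and shrink from the left:
add 9: running sum 9 < 34
add 4: running sum 13 < 34
add 11: running sum 24 < 34
add 10: shortest ending here [9, 4, 11, 10] sum 34, len 4
add 7: shortest ending here [9, 4, 11, 10, 7] sum 41, len 5
add 2: shortest ending here [4, 11, 10, 7, 2] sum 34, len 5
add 1: shortest ending here [4, 11, 10, 7, 2, 1] sum 35, len 6
add 3: shortest ending here [11, 10, 7, 2, 1, 3] sum 34, len 6
add 10: shortest ending here [11, 10, 7, 2, 1, 3, 10] sum 44, len 7
add 1: shortest ending here [10, 7, 2, 1, 3, 10, 1] sum 34, len 7
add 9: shortest ending here [10, 7, 2, 1, 3, 10, 1, 9] sum 43, len 8
add 8: shortest ending here [2, 1, 3, 10, 1, 9, 8] sum 34, len 7
add 5: shortest ending here [3, 10, 1, 9, 8, 5] sum 36, len 6
add 7: shortest ending here [10, 1, 9, 8, 5, 7] sum 40, len 6
add 6: shortest ending here [9, 8, 5, 7, 6] sum 35, len 5
add 1: shortest ending here [9, 8, 5, 7, 6, 1] sum 36, len 6
add 10: shortest ending here [8, 5, 7, 6, 1, 10] sum 37, len 6
add 10: shortest ending here [7, 6, 1, 10, 10] sum 34, len 5
add 5: shortest ending here [7, 6, 1, 10, 10, 5] sum 39, len 6
add 2: shortest ending here [6, 1, 10, 10, 5, 2] sum 34, len 6
Shortest qualifying length: 4.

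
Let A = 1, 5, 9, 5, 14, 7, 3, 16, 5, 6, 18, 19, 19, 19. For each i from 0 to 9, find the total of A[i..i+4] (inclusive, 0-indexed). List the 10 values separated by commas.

34, 40, 38, 45, 45, 37, 48, 64, 67, 81

(1, 5, 9, 5, 14) → sum 34
(5, 9, 5, 14, 7) → sum 40
(9, 5, 14, 7, 3) → sum 38
(5, 14, 7, 3, 16) → sum 45
(14, 7, 3, 16, 5) → sum 45
(7, 3, 16, 5, 6) → sum 37
(3, 16, 5, 6, 18) → sum 48
(16, 5, 6, 18, 19) → sum 64
(5, 6, 18, 19, 19) → sum 67
(6, 18, 19, 19, 19) → sum 81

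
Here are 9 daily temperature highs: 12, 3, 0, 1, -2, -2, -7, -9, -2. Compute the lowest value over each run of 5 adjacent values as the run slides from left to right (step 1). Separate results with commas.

12 3 0 1 -2 → min -2
3 0 1 -2 -2 → min -2
0 1 -2 -2 -7 → min -7
1 -2 -2 -7 -9 → min -9
-2 -2 -7 -9 -2 → min -9

-2, -2, -7, -9, -9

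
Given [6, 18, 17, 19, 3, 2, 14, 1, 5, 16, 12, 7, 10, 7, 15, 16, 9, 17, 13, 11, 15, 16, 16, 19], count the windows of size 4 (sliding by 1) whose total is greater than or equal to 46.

(6, 18, 17, 19) → sum 60  ≥ 46 ✓
(18, 17, 19, 3) → sum 57  ≥ 46 ✓
(17, 19, 3, 2) → sum 41
(19, 3, 2, 14) → sum 38
(3, 2, 14, 1) → sum 20
(2, 14, 1, 5) → sum 22
(14, 1, 5, 16) → sum 36
(1, 5, 16, 12) → sum 34
(5, 16, 12, 7) → sum 40
(16, 12, 7, 10) → sum 45
(12, 7, 10, 7) → sum 36
(7, 10, 7, 15) → sum 39
(10, 7, 15, 16) → sum 48  ≥ 46 ✓
(7, 15, 16, 9) → sum 47  ≥ 46 ✓
(15, 16, 9, 17) → sum 57  ≥ 46 ✓
(16, 9, 17, 13) → sum 55  ≥ 46 ✓
(9, 17, 13, 11) → sum 50  ≥ 46 ✓
(17, 13, 11, 15) → sum 56  ≥ 46 ✓
(13, 11, 15, 16) → sum 55  ≥ 46 ✓
(11, 15, 16, 16) → sum 58  ≥ 46 ✓
(15, 16, 16, 19) → sum 66  ≥ 46 ✓
11 windows satisfy the condition.

11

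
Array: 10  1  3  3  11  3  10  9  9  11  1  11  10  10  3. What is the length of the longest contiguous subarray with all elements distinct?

[10] len 1
[10, 1] len 2
[10, 1, 3] len 3
[3] len 1
[3, 11] len 2
[11, 3] len 2
[11, 3, 10] len 3
[11, 3, 10, 9] len 4
[9] len 1
[9, 11] len 2
[9, 11, 1] len 3
[1, 11] len 2
[1, 11, 10] len 3
[10] len 1
[10, 3] len 2
Longest all-distinct length: 4.

4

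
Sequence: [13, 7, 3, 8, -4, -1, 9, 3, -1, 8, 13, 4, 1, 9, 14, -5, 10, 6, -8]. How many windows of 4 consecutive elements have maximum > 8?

[13, 7, 3, 8] → max 13  > 8 ✓
[7, 3, 8, -4] → max 8
[3, 8, -4, -1] → max 8
[8, -4, -1, 9] → max 9  > 8 ✓
[-4, -1, 9, 3] → max 9  > 8 ✓
[-1, 9, 3, -1] → max 9  > 8 ✓
[9, 3, -1, 8] → max 9  > 8 ✓
[3, -1, 8, 13] → max 13  > 8 ✓
[-1, 8, 13, 4] → max 13  > 8 ✓
[8, 13, 4, 1] → max 13  > 8 ✓
[13, 4, 1, 9] → max 13  > 8 ✓
[4, 1, 9, 14] → max 14  > 8 ✓
[1, 9, 14, -5] → max 14  > 8 ✓
[9, 14, -5, 10] → max 14  > 8 ✓
[14, -5, 10, 6] → max 14  > 8 ✓
[-5, 10, 6, -8] → max 10  > 8 ✓
14 windows satisfy the condition.

14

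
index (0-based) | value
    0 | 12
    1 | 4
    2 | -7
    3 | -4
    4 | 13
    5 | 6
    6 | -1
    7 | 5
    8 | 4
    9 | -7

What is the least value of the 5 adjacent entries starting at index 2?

-7

Elements at indices 2..6: -7, -4, 13, 6, -1
min(-7, -4, 13, 6, -1) = -7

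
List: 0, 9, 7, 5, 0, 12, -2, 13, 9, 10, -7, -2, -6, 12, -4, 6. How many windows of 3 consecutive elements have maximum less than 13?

(0, 9, 7) → max 9  < 13 ✓
(9, 7, 5) → max 9  < 13 ✓
(7, 5, 0) → max 7  < 13 ✓
(5, 0, 12) → max 12  < 13 ✓
(0, 12, -2) → max 12  < 13 ✓
(12, -2, 13) → max 13
(-2, 13, 9) → max 13
(13, 9, 10) → max 13
(9, 10, -7) → max 10  < 13 ✓
(10, -7, -2) → max 10  < 13 ✓
(-7, -2, -6) → max -2  < 13 ✓
(-2, -6, 12) → max 12  < 13 ✓
(-6, 12, -4) → max 12  < 13 ✓
(12, -4, 6) → max 12  < 13 ✓
11 windows satisfy the condition.

11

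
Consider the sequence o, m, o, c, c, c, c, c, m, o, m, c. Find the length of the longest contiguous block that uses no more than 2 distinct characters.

Extend right; when distinct count exceeds 2, shrink from the left:
[o] 1 distinct, len 1
[o, m] 2 distinct, len 2
[o, m, o] 2 distinct, len 3
[o, c] 2 distinct, len 2
[o, c, c] 2 distinct, len 3
[o, c, c, c] 2 distinct, len 4
[o, c, c, c, c] 2 distinct, len 5
[o, c, c, c, c, c] 2 distinct, len 6
[c, c, c, c, c, m] 2 distinct, len 6
[m, o] 2 distinct, len 2
[m, o, m] 2 distinct, len 3
[m, c] 2 distinct, len 2
Longest length with ≤2 distinct: 6.

6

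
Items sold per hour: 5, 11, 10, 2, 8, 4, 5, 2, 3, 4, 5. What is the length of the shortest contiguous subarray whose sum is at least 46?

8

Extend right; whenever the sum reaches 46, record the length and shrink from the left:
add 5: running sum 5 < 46
add 11: running sum 16 < 46
add 10: running sum 26 < 46
add 2: running sum 28 < 46
add 8: running sum 36 < 46
add 4: running sum 40 < 46
add 5: running sum 45 < 46
end 7: [5, 11, 10, 2, 8, 4, 5, 2] sum 47, len 8
end 8: [5, 11, 10, 2, 8, 4, 5, 2, 3] sum 50, len 9
end 9: [11, 10, 2, 8, 4, 5, 2, 3, 4] sum 49, len 9
end 10: [11, 10, 2, 8, 4, 5, 2, 3, 4, 5] sum 54, len 10
Shortest qualifying length: 8.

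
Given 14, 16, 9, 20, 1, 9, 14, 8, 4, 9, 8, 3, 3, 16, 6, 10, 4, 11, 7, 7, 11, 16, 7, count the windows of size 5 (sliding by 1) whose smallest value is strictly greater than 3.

[14, 16, 9, 20, 1] → min 1
[16, 9, 20, 1, 9] → min 1
[9, 20, 1, 9, 14] → min 1
[20, 1, 9, 14, 8] → min 1
[1, 9, 14, 8, 4] → min 1
[9, 14, 8, 4, 9] → min 4  > 3 ✓
[14, 8, 4, 9, 8] → min 4  > 3 ✓
[8, 4, 9, 8, 3] → min 3
[4, 9, 8, 3, 3] → min 3
[9, 8, 3, 3, 16] → min 3
[8, 3, 3, 16, 6] → min 3
[3, 3, 16, 6, 10] → min 3
[3, 16, 6, 10, 4] → min 3
[16, 6, 10, 4, 11] → min 4  > 3 ✓
[6, 10, 4, 11, 7] → min 4  > 3 ✓
[10, 4, 11, 7, 7] → min 4  > 3 ✓
[4, 11, 7, 7, 11] → min 4  > 3 ✓
[11, 7, 7, 11, 16] → min 7  > 3 ✓
[7, 7, 11, 16, 7] → min 7  > 3 ✓
8 windows satisfy the condition.

8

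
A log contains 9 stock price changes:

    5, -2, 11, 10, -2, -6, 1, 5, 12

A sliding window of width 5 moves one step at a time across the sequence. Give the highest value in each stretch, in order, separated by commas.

11, 11, 11, 10, 12

(5, -2, 11, 10, -2) → max 11
(-2, 11, 10, -2, -6) → max 11
(11, 10, -2, -6, 1) → max 11
(10, -2, -6, 1, 5) → max 10
(-2, -6, 1, 5, 12) → max 12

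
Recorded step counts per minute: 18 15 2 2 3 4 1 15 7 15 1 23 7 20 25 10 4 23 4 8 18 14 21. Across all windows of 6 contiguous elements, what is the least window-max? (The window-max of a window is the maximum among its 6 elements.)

15

Each size-6 window and its max:
18 15 2 2 3 4 → max 18
15 2 2 3 4 1 → max 15
2 2 3 4 1 15 → max 15
2 3 4 1 15 7 → max 15
3 4 1 15 7 15 → max 15
4 1 15 7 15 1 → max 15
1 15 7 15 1 23 → max 23
15 7 15 1 23 7 → max 23
7 15 1 23 7 20 → max 23
15 1 23 7 20 25 → max 25
1 23 7 20 25 10 → max 25
23 7 20 25 10 4 → max 25
7 20 25 10 4 23 → max 25
20 25 10 4 23 4 → max 25
25 10 4 23 4 8 → max 25
10 4 23 4 8 18 → max 23
4 23 4 8 18 14 → max 23
23 4 8 18 14 21 → max 23
Least of these is 15.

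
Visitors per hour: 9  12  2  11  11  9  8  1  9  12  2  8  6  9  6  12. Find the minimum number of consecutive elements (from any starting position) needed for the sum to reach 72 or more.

add 9: running sum 9 < 72
add 12: running sum 21 < 72
add 2: running sum 23 < 72
add 11: running sum 34 < 72
add 11: running sum 45 < 72
add 9: running sum 54 < 72
add 8: running sum 62 < 72
add 1: running sum 63 < 72
end 8: [9, 12, 2, 11, 11, 9, 8, 1, 9] sum 72, len 9
end 9: [12, 2, 11, 11, 9, 8, 1, 9, 12] sum 75, len 9
end 10: [12, 2, 11, 11, 9, 8, 1, 9, 12, 2] sum 77, len 10
end 11: [2, 11, 11, 9, 8, 1, 9, 12, 2, 8] sum 73, len 10
end 12: [11, 11, 9, 8, 1, 9, 12, 2, 8, 6] sum 77, len 10
end 13: [11, 9, 8, 1, 9, 12, 2, 8, 6, 9] sum 75, len 10
end 14: [11, 9, 8, 1, 9, 12, 2, 8, 6, 9, 6] sum 81, len 11
end 15: [8, 1, 9, 12, 2, 8, 6, 9, 6, 12] sum 73, len 10
Shortest qualifying length: 9.

9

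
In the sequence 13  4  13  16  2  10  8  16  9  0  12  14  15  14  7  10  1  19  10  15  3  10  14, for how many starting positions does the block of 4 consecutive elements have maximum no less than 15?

(13, 4, 13, 16) → max 16  ≥ 15 ✓
(4, 13, 16, 2) → max 16  ≥ 15 ✓
(13, 16, 2, 10) → max 16  ≥ 15 ✓
(16, 2, 10, 8) → max 16  ≥ 15 ✓
(2, 10, 8, 16) → max 16  ≥ 15 ✓
(10, 8, 16, 9) → max 16  ≥ 15 ✓
(8, 16, 9, 0) → max 16  ≥ 15 ✓
(16, 9, 0, 12) → max 16  ≥ 15 ✓
(9, 0, 12, 14) → max 14
(0, 12, 14, 15) → max 15  ≥ 15 ✓
(12, 14, 15, 14) → max 15  ≥ 15 ✓
(14, 15, 14, 7) → max 15  ≥ 15 ✓
(15, 14, 7, 10) → max 15  ≥ 15 ✓
(14, 7, 10, 1) → max 14
(7, 10, 1, 19) → max 19  ≥ 15 ✓
(10, 1, 19, 10) → max 19  ≥ 15 ✓
(1, 19, 10, 15) → max 19  ≥ 15 ✓
(19, 10, 15, 3) → max 19  ≥ 15 ✓
(10, 15, 3, 10) → max 15  ≥ 15 ✓
(15, 3, 10, 14) → max 15  ≥ 15 ✓
18 windows satisfy the condition.

18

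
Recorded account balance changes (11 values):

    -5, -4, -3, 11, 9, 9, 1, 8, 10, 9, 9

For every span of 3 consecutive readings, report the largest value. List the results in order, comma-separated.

[-5, -4, -3] → max -3
[-4, -3, 11] → max 11
[-3, 11, 9] → max 11
[11, 9, 9] → max 11
[9, 9, 1] → max 9
[9, 1, 8] → max 9
[1, 8, 10] → max 10
[8, 10, 9] → max 10
[10, 9, 9] → max 10

-3, 11, 11, 11, 9, 9, 10, 10, 10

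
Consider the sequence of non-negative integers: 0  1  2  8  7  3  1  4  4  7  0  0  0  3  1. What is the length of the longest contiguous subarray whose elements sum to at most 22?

9

→ 0: sum 0, len 1
→ 1: sum 1, len 2
→ 2: sum 3, len 3
→ 8: sum 11, len 4
→ 7: sum 18, len 5
→ 3: sum 21, len 6
→ 1: sum 22, len 7
→ 4 (dropped 0, 1, 2, 8): sum 15, len 4
→ 4: sum 19, len 5
→ 7 (dropped 7): sum 19, len 5
→ 0: sum 19, len 6
→ 0: sum 19, len 7
→ 0: sum 19, len 8
→ 3: sum 22, len 9
→ 1 (dropped 3): sum 20, len 9
Longest length seen: 9.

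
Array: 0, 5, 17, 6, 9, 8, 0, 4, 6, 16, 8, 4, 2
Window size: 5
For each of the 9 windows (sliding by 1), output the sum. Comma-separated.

0 5 17 6 9 → sum 37
5 17 6 9 8 → sum 45
17 6 9 8 0 → sum 40
6 9 8 0 4 → sum 27
9 8 0 4 6 → sum 27
8 0 4 6 16 → sum 34
0 4 6 16 8 → sum 34
4 6 16 8 4 → sum 38
6 16 8 4 2 → sum 36

37, 45, 40, 27, 27, 34, 34, 38, 36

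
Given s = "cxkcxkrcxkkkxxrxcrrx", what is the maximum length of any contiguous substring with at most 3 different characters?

8

[c] 1 distinct, len 1
[c, x] 2 distinct, len 2
[c, x, k] 3 distinct, len 3
[c, x, k, c] 3 distinct, len 4
[c, x, k, c, x] 3 distinct, len 5
[c, x, k, c, x, k] 3 distinct, len 6
[x, k, r] 3 distinct, len 3
[k, r, c] 3 distinct, len 3
[r, c, x] 3 distinct, len 3
[c, x, k] 3 distinct, len 3
[c, x, k, k] 3 distinct, len 4
[c, x, k, k, k] 3 distinct, len 5
[c, x, k, k, k, x] 3 distinct, len 6
[c, x, k, k, k, x, x] 3 distinct, len 7
[x, k, k, k, x, x, r] 3 distinct, len 7
[x, k, k, k, x, x, r, x] 3 distinct, len 8
[x, x, r, x, c] 3 distinct, len 5
[x, x, r, x, c, r] 3 distinct, len 6
[x, x, r, x, c, r, r] 3 distinct, len 7
[x, x, r, x, c, r, r, x] 3 distinct, len 8
Longest length with ≤3 distinct: 8.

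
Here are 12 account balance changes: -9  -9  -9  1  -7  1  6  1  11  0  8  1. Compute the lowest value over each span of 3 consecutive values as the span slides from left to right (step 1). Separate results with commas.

-9, -9, -9, -7, -7, 1, 1, 0, 0, 0

-9 -9 -9 → min -9
-9 -9 1 → min -9
-9 1 -7 → min -9
1 -7 1 → min -7
-7 1 6 → min -7
1 6 1 → min 1
6 1 11 → min 1
1 11 0 → min 0
11 0 8 → min 0
0 8 1 → min 0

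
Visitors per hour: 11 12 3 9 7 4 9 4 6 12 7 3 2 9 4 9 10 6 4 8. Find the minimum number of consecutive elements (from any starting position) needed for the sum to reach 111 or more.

16

add 11: running sum 11 < 111
add 12: running sum 23 < 111
add 3: running sum 26 < 111
add 9: running sum 35 < 111
add 7: running sum 42 < 111
add 4: running sum 46 < 111
add 9: running sum 55 < 111
add 4: running sum 59 < 111
add 6: running sum 65 < 111
add 12: running sum 77 < 111
add 7: running sum 84 < 111
add 3: running sum 87 < 111
add 2: running sum 89 < 111
add 9: running sum 98 < 111
add 4: running sum 102 < 111
add 9: shortest ending here [11, 12, 3, 9, 7, 4, 9, 4, 6, 12, 7, 3, 2, 9, 4, 9] sum 111, len 16
add 10: shortest ending here [11, 12, 3, 9, 7, 4, 9, 4, 6, 12, 7, 3, 2, 9, 4, 9, 10] sum 121, len 17
add 6: shortest ending here [12, 3, 9, 7, 4, 9, 4, 6, 12, 7, 3, 2, 9, 4, 9, 10, 6] sum 116, len 17
add 4: shortest ending here [12, 3, 9, 7, 4, 9, 4, 6, 12, 7, 3, 2, 9, 4, 9, 10, 6, 4] sum 120, len 18
add 8: shortest ending here [9, 7, 4, 9, 4, 6, 12, 7, 3, 2, 9, 4, 9, 10, 6, 4, 8] sum 113, len 17
Shortest qualifying length: 16.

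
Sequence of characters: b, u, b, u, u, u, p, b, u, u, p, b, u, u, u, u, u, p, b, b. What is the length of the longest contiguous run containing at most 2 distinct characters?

add b: window [b] (1 distinct), len 1
add u: window [b, u] (2 distinct), len 2
add b: window [b, u, b] (2 distinct), len 3
add u: window [b, u, b, u] (2 distinct), len 4
add u: window [b, u, b, u, u] (2 distinct), len 5
add u: window [b, u, b, u, u, u] (2 distinct), len 6
add p: window [u, u, u, p] (2 distinct), len 4
add b: window [p, b] (2 distinct), len 2
add u: window [b, u] (2 distinct), len 2
add u: window [b, u, u] (2 distinct), len 3
add p: window [u, u, p] (2 distinct), len 3
add b: window [p, b] (2 distinct), len 2
add u: window [b, u] (2 distinct), len 2
add u: window [b, u, u] (2 distinct), len 3
add u: window [b, u, u, u] (2 distinct), len 4
add u: window [b, u, u, u, u] (2 distinct), len 5
add u: window [b, u, u, u, u, u] (2 distinct), len 6
add p: window [u, u, u, u, u, p] (2 distinct), len 6
add b: window [p, b] (2 distinct), len 2
add b: window [p, b, b] (2 distinct), len 3
Longest length with ≤2 distinct: 6.

6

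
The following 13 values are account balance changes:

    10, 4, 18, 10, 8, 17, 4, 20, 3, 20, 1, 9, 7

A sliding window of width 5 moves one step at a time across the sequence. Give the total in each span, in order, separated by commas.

50, 57, 57, 59, 52, 64, 48, 53, 40

(10, 4, 18, 10, 8) → sum 50
(4, 18, 10, 8, 17) → sum 57
(18, 10, 8, 17, 4) → sum 57
(10, 8, 17, 4, 20) → sum 59
(8, 17, 4, 20, 3) → sum 52
(17, 4, 20, 3, 20) → sum 64
(4, 20, 3, 20, 1) → sum 48
(20, 3, 20, 1, 9) → sum 53
(3, 20, 1, 9, 7) → sum 40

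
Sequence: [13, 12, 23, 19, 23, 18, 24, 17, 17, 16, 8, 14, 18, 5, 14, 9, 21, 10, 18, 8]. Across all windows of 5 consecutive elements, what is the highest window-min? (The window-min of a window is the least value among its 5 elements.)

18

Each size-5 window and its min:
13 12 23 19 23 → min 12
12 23 19 23 18 → min 12
23 19 23 18 24 → min 18
19 23 18 24 17 → min 17
23 18 24 17 17 → min 17
18 24 17 17 16 → min 16
24 17 17 16 8 → min 8
17 17 16 8 14 → min 8
17 16 8 14 18 → min 8
16 8 14 18 5 → min 5
8 14 18 5 14 → min 5
14 18 5 14 9 → min 5
18 5 14 9 21 → min 5
5 14 9 21 10 → min 5
14 9 21 10 18 → min 9
9 21 10 18 8 → min 8
Highest of these is 18.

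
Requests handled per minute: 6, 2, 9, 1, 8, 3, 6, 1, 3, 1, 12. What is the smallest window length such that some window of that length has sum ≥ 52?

add 6: running sum 6 < 52
add 2: running sum 8 < 52
add 9: running sum 17 < 52
add 1: running sum 18 < 52
add 8: running sum 26 < 52
add 3: running sum 29 < 52
add 6: running sum 35 < 52
add 1: running sum 36 < 52
add 3: running sum 39 < 52
add 1: running sum 40 < 52
add 12: shortest ending here [6, 2, 9, 1, 8, 3, 6, 1, 3, 1, 12] sum 52, len 11
Shortest qualifying length: 11.

11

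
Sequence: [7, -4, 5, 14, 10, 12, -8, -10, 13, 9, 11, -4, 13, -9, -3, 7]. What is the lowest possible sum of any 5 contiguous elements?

[7, -4, 5, 14, 10] → sum 32
[-4, 5, 14, 10, 12] → sum 37
[5, 14, 10, 12, -8] → sum 33
[14, 10, 12, -8, -10] → sum 18
[10, 12, -8, -10, 13] → sum 17
[12, -8, -10, 13, 9] → sum 16
[-8, -10, 13, 9, 11] → sum 15
[-10, 13, 9, 11, -4] → sum 19
[13, 9, 11, -4, 13] → sum 42
[9, 11, -4, 13, -9] → sum 20
[11, -4, 13, -9, -3] → sum 8
[-4, 13, -9, -3, 7] → sum 4
Lowest of these is 4.

4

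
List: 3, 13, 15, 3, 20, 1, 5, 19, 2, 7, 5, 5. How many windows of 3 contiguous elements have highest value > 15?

3 13 15 → max 15
13 15 3 → max 15
15 3 20 → max 20  > 15 ✓
3 20 1 → max 20  > 15 ✓
20 1 5 → max 20  > 15 ✓
1 5 19 → max 19  > 15 ✓
5 19 2 → max 19  > 15 ✓
19 2 7 → max 19  > 15 ✓
2 7 5 → max 7
7 5 5 → max 7
6 windows satisfy the condition.

6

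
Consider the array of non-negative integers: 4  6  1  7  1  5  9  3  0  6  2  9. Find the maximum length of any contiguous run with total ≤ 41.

[4] sum 4 len 1
[4, 6] sum 10 len 2
[4, 6, 1] sum 11 len 3
[4, 6, 1, 7] sum 18 len 4
[4, 6, 1, 7, 1] sum 19 len 5
[4, 6, 1, 7, 1, 5] sum 24 len 6
[4, 6, 1, 7, 1, 5, 9] sum 33 len 7
[4, 6, 1, 7, 1, 5, 9, 3] sum 36 len 8
[4, 6, 1, 7, 1, 5, 9, 3, 0] sum 36 len 9
[6, 1, 7, 1, 5, 9, 3, 0, 6] sum 38 len 9
[6, 1, 7, 1, 5, 9, 3, 0, 6, 2] sum 40 len 10
[1, 5, 9, 3, 0, 6, 2, 9] sum 35 len 8
Longest length seen: 10.

10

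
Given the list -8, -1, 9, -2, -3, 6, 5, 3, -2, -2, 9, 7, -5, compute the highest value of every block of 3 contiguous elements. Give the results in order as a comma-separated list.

9, 9, 9, 6, 6, 6, 5, 3, 9, 9, 9

Sliding a size-3 window across the 13 values:
-8 -1 9 → max 9
-1 9 -2 → max 9
9 -2 -3 → max 9
-2 -3 6 → max 6
-3 6 5 → max 6
6 5 3 → max 6
5 3 -2 → max 5
3 -2 -2 → max 3
-2 -2 9 → max 9
-2 9 7 → max 9
9 7 -5 → max 9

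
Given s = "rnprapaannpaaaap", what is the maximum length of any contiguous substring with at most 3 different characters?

add r: window [r] (1 distinct), len 1
add n: window [r, n] (2 distinct), len 2
add p: window [r, n, p] (3 distinct), len 3
add r: window [r, n, p, r] (3 distinct), len 4
add a: window [p, r, a] (3 distinct), len 3
add p: window [p, r, a, p] (3 distinct), len 4
add a: window [p, r, a, p, a] (3 distinct), len 5
add a: window [p, r, a, p, a, a] (3 distinct), len 6
add n: window [a, p, a, a, n] (3 distinct), len 5
add n: window [a, p, a, a, n, n] (3 distinct), len 6
add p: window [a, p, a, a, n, n, p] (3 distinct), len 7
add a: window [a, p, a, a, n, n, p, a] (3 distinct), len 8
add a: window [a, p, a, a, n, n, p, a, a] (3 distinct), len 9
add a: window [a, p, a, a, n, n, p, a, a, a] (3 distinct), len 10
add a: window [a, p, a, a, n, n, p, a, a, a, a] (3 distinct), len 11
add p: window [a, p, a, a, n, n, p, a, a, a, a, p] (3 distinct), len 12
Longest length with ≤3 distinct: 12.

12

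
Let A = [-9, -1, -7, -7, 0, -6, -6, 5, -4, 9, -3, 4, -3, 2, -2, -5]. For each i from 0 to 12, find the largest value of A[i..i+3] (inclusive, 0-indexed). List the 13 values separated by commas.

Sliding a size-4 window across the 16 values:
-9 -1 -7 -7 → max -1
-1 -7 -7 0 → max 0
-7 -7 0 -6 → max 0
-7 0 -6 -6 → max 0
0 -6 -6 5 → max 5
-6 -6 5 -4 → max 5
-6 5 -4 9 → max 9
5 -4 9 -3 → max 9
-4 9 -3 4 → max 9
9 -3 4 -3 → max 9
-3 4 -3 2 → max 4
4 -3 2 -2 → max 4
-3 2 -2 -5 → max 2

-1, 0, 0, 0, 5, 5, 9, 9, 9, 9, 4, 4, 2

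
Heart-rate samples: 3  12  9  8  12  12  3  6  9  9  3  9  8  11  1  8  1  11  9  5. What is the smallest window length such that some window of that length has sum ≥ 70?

add 3: running sum 3 < 70
add 12: running sum 15 < 70
add 9: running sum 24 < 70
add 8: running sum 32 < 70
add 12: running sum 44 < 70
add 12: running sum 56 < 70
add 3: running sum 59 < 70
add 6: running sum 65 < 70
end 8: [12, 9, 8, 12, 12, 3, 6, 9] sum 71, len 8
end 9: [12, 9, 8, 12, 12, 3, 6, 9, 9] sum 80, len 9
end 10: [9, 8, 12, 12, 3, 6, 9, 9, 3] sum 71, len 9
end 11: [8, 12, 12, 3, 6, 9, 9, 3, 9] sum 71, len 9
end 12: [12, 12, 3, 6, 9, 9, 3, 9, 8] sum 71, len 9
end 13: [12, 3, 6, 9, 9, 3, 9, 8, 11] sum 70, len 9
end 14: [12, 3, 6, 9, 9, 3, 9, 8, 11, 1] sum 71, len 10
end 15: [12, 3, 6, 9, 9, 3, 9, 8, 11, 1, 8] sum 79, len 11
end 16: [12, 3, 6, 9, 9, 3, 9, 8, 11, 1, 8, 1] sum 80, len 12
end 17: [9, 9, 3, 9, 8, 11, 1, 8, 1, 11] sum 70, len 10
end 18: [9, 3, 9, 8, 11, 1, 8, 1, 11, 9] sum 70, len 10
end 19: [9, 3, 9, 8, 11, 1, 8, 1, 11, 9, 5] sum 75, len 11
Shortest qualifying length: 8.

8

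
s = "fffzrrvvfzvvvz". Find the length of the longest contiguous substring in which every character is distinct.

add f: [f] len 1
add f (repeat f, move left end past it): [f] len 1
add f (repeat f, move left end past it): [f] len 1
add z: [f, z] len 2
add r: [f, z, r] len 3
add r (repeat r, move left end past it): [r] len 1
add v: [r, v] len 2
add v (repeat v, move left end past it): [v] len 1
add f: [v, f] len 2
add z: [v, f, z] len 3
add v (repeat v, move left end past it): [f, z, v] len 3
add v (repeat v, move left end past it): [v] len 1
add v (repeat v, move left end past it): [v] len 1
add z: [v, z] len 2
Longest all-distinct length: 3.

3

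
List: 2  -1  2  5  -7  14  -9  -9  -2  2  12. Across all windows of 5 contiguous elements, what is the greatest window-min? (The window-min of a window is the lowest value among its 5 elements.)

-7

Window mins for each of the 7 positions:
[2, -1, 2, 5, -7] → min -7
[-1, 2, 5, -7, 14] → min -7
[2, 5, -7, 14, -9] → min -9
[5, -7, 14, -9, -9] → min -9
[-7, 14, -9, -9, -2] → min -9
[14, -9, -9, -2, 2] → min -9
[-9, -9, -2, 2, 12] → min -9
Greatest of these is -7.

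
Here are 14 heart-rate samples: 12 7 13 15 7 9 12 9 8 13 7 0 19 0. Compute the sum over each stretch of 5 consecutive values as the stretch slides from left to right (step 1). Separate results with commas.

54, 51, 56, 52, 45, 51, 49, 37, 47, 39

Sliding a size-5 window across the 14 values:
[12, 7, 13, 15, 7] → sum 54
[7, 13, 15, 7, 9] → sum 51
[13, 15, 7, 9, 12] → sum 56
[15, 7, 9, 12, 9] → sum 52
[7, 9, 12, 9, 8] → sum 45
[9, 12, 9, 8, 13] → sum 51
[12, 9, 8, 13, 7] → sum 49
[9, 8, 13, 7, 0] → sum 37
[8, 13, 7, 0, 19] → sum 47
[13, 7, 0, 19, 0] → sum 39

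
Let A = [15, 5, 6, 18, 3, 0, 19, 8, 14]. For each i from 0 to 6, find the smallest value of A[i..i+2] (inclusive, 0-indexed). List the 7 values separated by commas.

5, 5, 3, 0, 0, 0, 8

Sliding a size-3 window across the 9 values:
[15, 5, 6] → min 5
[5, 6, 18] → min 5
[6, 18, 3] → min 3
[18, 3, 0] → min 0
[3, 0, 19] → min 0
[0, 19, 8] → min 0
[19, 8, 14] → min 8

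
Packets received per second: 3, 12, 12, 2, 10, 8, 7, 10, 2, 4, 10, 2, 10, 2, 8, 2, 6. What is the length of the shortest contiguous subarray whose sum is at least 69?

add 3: running sum 3 < 69
add 12: running sum 15 < 69
add 12: running sum 27 < 69
add 2: running sum 29 < 69
add 10: running sum 39 < 69
add 8: running sum 47 < 69
add 7: running sum 54 < 69
add 10: running sum 64 < 69
add 2: running sum 66 < 69
end 9: [3, 12, 12, 2, 10, 8, 7, 10, 2, 4] sum 70, len 10
end 10: [12, 12, 2, 10, 8, 7, 10, 2, 4, 10] sum 77, len 10
end 11: [12, 12, 2, 10, 8, 7, 10, 2, 4, 10, 2] sum 79, len 11
end 12: [12, 2, 10, 8, 7, 10, 2, 4, 10, 2, 10] sum 77, len 11
end 13: [12, 2, 10, 8, 7, 10, 2, 4, 10, 2, 10, 2] sum 79, len 12
end 14: [10, 8, 7, 10, 2, 4, 10, 2, 10, 2, 8] sum 73, len 11
end 15: [10, 8, 7, 10, 2, 4, 10, 2, 10, 2, 8, 2] sum 75, len 12
end 16: [8, 7, 10, 2, 4, 10, 2, 10, 2, 8, 2, 6] sum 71, len 12
Shortest qualifying length: 10.

10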